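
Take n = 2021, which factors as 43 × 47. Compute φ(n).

1932

φ(43) = 43 − 1 = 42.
φ(47) = 47 − 1 = 46.
Since φ is multiplicative, φ(2021) = 42 · 46 = 1932.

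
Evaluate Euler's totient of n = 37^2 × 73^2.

φ(7295401) = 7295401 · (1 − 1/37) · (1 − 1/73)
       = 7295401 · 2592/2701 = 7000992.

7000992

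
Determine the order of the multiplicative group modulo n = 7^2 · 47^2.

φ(7^2) = 7^1·(7−1) = 7·6 = 42.
φ(47^2) = 47^1·(47−1) = 47·46 = 2162.
Since φ is multiplicative, φ(108241) = 42 · 2162 = 90804.

90804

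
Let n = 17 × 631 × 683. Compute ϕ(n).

φ(7326541) = 7326541 · (1 − 1/17) · (1 − 1/631) · (1 − 1/683)
       = 7326541 · 6874560/7326541 = 6874560.

6874560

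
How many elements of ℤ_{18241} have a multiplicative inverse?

18241 = 17 · 29 · 37.
φ(17) = 17 − 1 = 16.
φ(29) = 29 − 1 = 28.
φ(37) = 37 − 1 = 36.
Multiply: 16 · 28 · 36 = 16128.

16128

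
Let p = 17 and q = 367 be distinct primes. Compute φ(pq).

5856

φ(n) = (p − 1)(q − 1) = (17−1)(367−1) = 16·366 = 5856.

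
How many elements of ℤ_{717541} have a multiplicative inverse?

604800

717541 = 11 · 37 · 41 · 43.
φ(11) = 11 − 1 = 10.
φ(37) = 37 − 1 = 36.
φ(41) = 41 − 1 = 40.
φ(43) = 43 − 1 = 42.
Multiply: 10 · 36 · 40 · 42 = 604800.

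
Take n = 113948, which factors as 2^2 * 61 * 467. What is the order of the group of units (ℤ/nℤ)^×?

55920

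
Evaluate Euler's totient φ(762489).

First factor: 762489 = 3**2 · 7**3 · 13 · 19.
φ(3^2) = 3^1·(3−1) = 3·2 = 6.
φ(7^3) = 7^2·(7−1) = 49·6 = 294.
φ(13) = 13 − 1 = 12.
φ(19) = 19 − 1 = 18.
Since φ is multiplicative, φ(762489) = 6 · 294 · 12 · 18 = 381024.

381024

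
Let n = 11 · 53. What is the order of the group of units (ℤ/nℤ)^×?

φ(583) = 583 · (1 − 1/11) · (1 − 1/53)
       = 583 · 520/583 = 520.

520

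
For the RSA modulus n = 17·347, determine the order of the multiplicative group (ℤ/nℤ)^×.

φ(n) = (p − 1)(q − 1) = (17−1)(347−1) = 16·346 = 5536.

5536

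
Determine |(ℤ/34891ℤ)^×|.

31680

First factor: 34891 = 23 * 37 * 41.
φ(34891) = 34891 · (1 − 1/23) · (1 − 1/37) · (1 − 1/41)
       = 34891 · 31680/34891 = 31680.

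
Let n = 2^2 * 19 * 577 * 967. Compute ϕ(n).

20030976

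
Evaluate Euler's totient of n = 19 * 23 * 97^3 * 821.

293307886080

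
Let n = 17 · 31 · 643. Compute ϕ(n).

308160

φ(17) = 17 − 1 = 16.
φ(31) = 31 − 1 = 30.
φ(643) = 643 − 1 = 642.
φ(338861) = 16 × 30 × 642 = 308160.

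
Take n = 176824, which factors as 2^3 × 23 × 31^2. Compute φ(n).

φ(176824) = 176824 · (1 − 1/2) · (1 − 1/23) · (1 − 1/31)
       = 176824 · 660/1426 = 81840.

81840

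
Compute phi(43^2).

φ(1849) = 1849 · (1 − 1/43)
       = 1849 · 42/43 = 1806.

1806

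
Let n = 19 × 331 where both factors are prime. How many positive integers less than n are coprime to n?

φ(19) = 19 − 1 = 18.
φ(331) = 331 − 1 = 330.
φ(6289) = 18 × 330 = 5940.

5940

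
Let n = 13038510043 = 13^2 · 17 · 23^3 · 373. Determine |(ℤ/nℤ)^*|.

10806022656

φ(13038510043) = 13038510043 · (1 − 1/13) · (1 − 1/17) · (1 − 1/23) · (1 − 1/373)
       = 13038510043 · 1571328/1895959 = 10806022656.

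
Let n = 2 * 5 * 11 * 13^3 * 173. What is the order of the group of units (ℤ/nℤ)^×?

13952640

φ(2) = 2 − 1 = 1.
φ(5) = 5 − 1 = 4.
φ(11) = 11 − 1 = 10.
φ(13^3) = 13^2·(13−1) = 169·12 = 2028.
φ(173) = 173 − 1 = 172.
Multiply: 1 · 4 · 10 · 2028 · 172 = 13952640.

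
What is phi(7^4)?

φ(2401) = 2401 · (1 − 1/7)
       = 2401 · 6/7 = 2058.

2058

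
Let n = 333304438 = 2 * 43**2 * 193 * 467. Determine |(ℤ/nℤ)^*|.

161586432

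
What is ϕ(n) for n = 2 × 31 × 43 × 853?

φ(2) = 2 − 1 = 1.
φ(31) = 31 − 1 = 30.
φ(43) = 43 − 1 = 42.
φ(853) = 853 − 1 = 852.
φ(2274098) = 1 × 30 × 42 × 852 = 1073520.

1073520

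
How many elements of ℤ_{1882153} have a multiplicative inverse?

1415232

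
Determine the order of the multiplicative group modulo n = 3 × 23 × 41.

φ(2829) = 2829 · (1 − 1/3) · (1 − 1/23) · (1 − 1/41)
       = 2829 · 1760/2829 = 1760.

1760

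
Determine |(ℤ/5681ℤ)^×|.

First factor: 5681 = 13 * 19 * 23.
φ(13) = 13 − 1 = 12.
φ(19) = 19 − 1 = 18.
φ(23) = 23 − 1 = 22.
Multiply: 12 · 18 · 22 = 4752.

4752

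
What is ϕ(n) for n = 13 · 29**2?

φ(13) = 13 − 1 = 12.
φ(29^2) = 29^2 − 29^1 = 841 − 29 = 812.
Multiply: 12 · 812 = 9744.

9744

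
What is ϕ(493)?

448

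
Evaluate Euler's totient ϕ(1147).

Factor 1147: 1147 = 31 · 37.
φ(31) = 31 − 1 = 30.
φ(37) = 37 − 1 = 36.
Since φ is multiplicative, φ(1147) = 30 · 36 = 1080.

1080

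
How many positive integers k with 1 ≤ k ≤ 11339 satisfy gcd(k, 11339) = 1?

9856

Prime factorization: 11339 = 17 * 23 * 29.
φ(17) = 17 − 1 = 16.
φ(23) = 23 − 1 = 22.
φ(29) = 29 − 1 = 28.
Multiply: 16 · 22 · 28 = 9856.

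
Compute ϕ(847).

660

847 = 7 * 11**2.
φ(7) = 7 − 1 = 6.
φ(11^2) = 11^1·(11−1) = 11·10 = 110.
φ(847) = 6 × 110 = 660.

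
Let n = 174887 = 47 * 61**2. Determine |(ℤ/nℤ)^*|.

168360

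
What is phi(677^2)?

φ(458329) = 458329 · (1 − 1/677)
       = 458329 · 676/677 = 457652.

457652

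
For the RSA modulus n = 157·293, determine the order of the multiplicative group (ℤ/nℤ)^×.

45552

For distinct primes, φ(pq) = (p−1)(q−1) = 156 × 292 = 45552.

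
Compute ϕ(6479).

5400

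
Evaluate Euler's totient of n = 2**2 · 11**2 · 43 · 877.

8094240

φ(18252124) = 18252124 · (1 − 1/2) · (1 − 1/11) · (1 − 1/43) · (1 − 1/877)
       = 18252124 · 367920/829642 = 8094240.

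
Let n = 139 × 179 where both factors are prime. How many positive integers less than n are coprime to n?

φ(139) = 139 − 1 = 138.
φ(179) = 179 − 1 = 178.
Since φ is multiplicative, φ(24881) = 138 · 178 = 24564.

24564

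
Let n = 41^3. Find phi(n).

67240

φ(68921) = 68921 · (1 − 1/41)
       = 68921 · 40/41 = 67240.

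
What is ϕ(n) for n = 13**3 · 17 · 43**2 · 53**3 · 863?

7378499088350208

φ(13^3) = 13^3 − 13^2 = 2197 − 169 = 2028.
φ(17) = 17 − 1 = 16.
φ(43^2) = 43^1·(43−1) = 43·42 = 1806.
φ(53^3) = 53^3 − 53^2 = 148877 − 2809 = 146068.
φ(863) = 863 − 1 = 862.
Since φ is multiplicative, φ(8872669281094151) = 2028 · 16 · 1806 · 146068 · 862 = 7378499088350208.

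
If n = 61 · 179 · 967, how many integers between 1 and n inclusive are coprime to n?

φ(61) = 61 − 1 = 60.
φ(179) = 179 − 1 = 178.
φ(967) = 967 − 1 = 966.
Since φ is multiplicative, φ(10558673) = 60 · 178 · 966 = 10316880.

10316880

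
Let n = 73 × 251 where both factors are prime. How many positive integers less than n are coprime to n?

φ(18323) = 18323 · (1 − 1/73) · (1 − 1/251)
       = 18323 · 18000/18323 = 18000.

18000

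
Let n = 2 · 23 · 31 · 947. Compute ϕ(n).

624360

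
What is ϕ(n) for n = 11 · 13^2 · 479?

745680

φ(11) = 11 − 1 = 10.
φ(13^2) = 13^2 − 13^1 = 169 − 13 = 156.
φ(479) = 479 − 1 = 478.
Since φ is multiplicative, φ(890461) = 10 · 156 · 478 = 745680.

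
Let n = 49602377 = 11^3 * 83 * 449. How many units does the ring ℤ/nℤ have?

44450560

φ(11^3) = 11^2·(11−1) = 121·10 = 1210.
φ(83) = 83 − 1 = 82.
φ(449) = 449 − 1 = 448.
φ(49602377) = 1210 × 82 × 448 = 44450560.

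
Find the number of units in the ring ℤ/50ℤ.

50 = 2 · 5^2.
φ(2) = 2 − 1 = 1.
φ(5^2) = 5^1·(5−1) = 5·4 = 20.
Since φ is multiplicative, φ(50) = 1 · 20 = 20.

20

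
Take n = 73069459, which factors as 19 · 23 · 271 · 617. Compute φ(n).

φ(19) = 19 − 1 = 18.
φ(23) = 23 − 1 = 22.
φ(271) = 271 − 1 = 270.
φ(617) = 617 − 1 = 616.
φ(73069459) = 18 × 22 × 270 × 616 = 65862720.

65862720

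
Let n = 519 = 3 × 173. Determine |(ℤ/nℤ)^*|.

344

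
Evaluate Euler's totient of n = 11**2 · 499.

54780

φ(11^2) = 11^1·(11−1) = 11·10 = 110.
φ(499) = 499 − 1 = 498.
φ(60379) = 110 × 498 = 54780.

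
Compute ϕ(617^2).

380072

φ(617^2) = 617^1·(617−1) = 617·616 = 380072.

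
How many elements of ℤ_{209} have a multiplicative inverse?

209 = 11 × 19.
φ(209) = 209 · (1 − 1/11) · (1 − 1/19)
       = 209 · 180/209 = 180.

180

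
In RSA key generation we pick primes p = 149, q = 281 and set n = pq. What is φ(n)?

φ(149) = 149 − 1 = 148.
φ(281) = 281 − 1 = 280.
φ(41869) = 148 × 280 = 41440.

41440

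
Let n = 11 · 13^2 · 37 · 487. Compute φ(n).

27293760

φ(33497321) = 33497321 · (1 − 1/11) · (1 − 1/13) · (1 − 1/37) · (1 − 1/487)
       = 33497321 · 2099520/2576717 = 27293760.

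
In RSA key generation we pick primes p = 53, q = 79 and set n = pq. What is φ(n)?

φ(4187) = 4187 · (1 − 1/53) · (1 − 1/79)
       = 4187 · 4056/4187 = 4056.

4056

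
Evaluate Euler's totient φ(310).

120

310 = 2 × 5 × 31.
φ(310) = 310 · (1 − 1/2) · (1 − 1/5) · (1 − 1/31)
       = 310 · 120/310 = 120.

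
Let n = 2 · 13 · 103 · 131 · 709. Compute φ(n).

φ(2) = 2 − 1 = 1.
φ(13) = 13 − 1 = 12.
φ(103) = 103 − 1 = 102.
φ(131) = 131 − 1 = 130.
φ(709) = 709 − 1 = 708.
Multiply: 1 · 12 · 102 · 130 · 708 = 112656960.

112656960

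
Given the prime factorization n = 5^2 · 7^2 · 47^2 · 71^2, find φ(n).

9025917600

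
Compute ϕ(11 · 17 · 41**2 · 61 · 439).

6895872000

φ(8417898313) = 8417898313 · (1 − 1/11) · (1 − 1/17) · (1 − 1/41) · (1 − 1/61) · (1 − 1/439)
       = 8417898313 · 168192000/205314593 = 6895872000.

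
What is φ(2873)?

2496

Factor 2873: 2873 = 13^2 × 17.
φ(2873) = 2873 · (1 − 1/13) · (1 − 1/17)
       = 2873 · 192/221 = 2496.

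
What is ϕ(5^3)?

100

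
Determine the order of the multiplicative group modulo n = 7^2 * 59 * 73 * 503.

φ(7^2) = 7^1·(7−1) = 7·6 = 42.
φ(59) = 59 − 1 = 58.
φ(73) = 73 − 1 = 72.
φ(503) = 503 − 1 = 502.
φ(106154629) = 42 × 58 × 72 × 502 = 88046784.

88046784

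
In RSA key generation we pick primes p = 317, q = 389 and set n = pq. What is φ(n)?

122608

φ(123313) = 123313 · (1 − 1/317) · (1 − 1/389)
       = 123313 · 122608/123313 = 122608.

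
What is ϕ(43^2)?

φ(43^2) = 43^1·(43−1) = 43·42 = 1806.

1806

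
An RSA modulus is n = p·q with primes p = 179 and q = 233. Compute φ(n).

φ(41707) = 41707 · (1 − 1/179) · (1 − 1/233)
       = 41707 · 41296/41707 = 41296.

41296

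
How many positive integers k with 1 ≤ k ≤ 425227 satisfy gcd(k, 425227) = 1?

352800

Factor 425227: 425227 = 11 · 29 · 31 · 43.
φ(425227) = 425227 · (1 − 1/11) · (1 − 1/29) · (1 − 1/31) · (1 − 1/43)
       = 425227 · 352800/425227 = 352800.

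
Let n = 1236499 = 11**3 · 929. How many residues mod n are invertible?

φ(1236499) = 1236499 · (1 − 1/11) · (1 − 1/929)
       = 1236499 · 9280/10219 = 1122880.

1122880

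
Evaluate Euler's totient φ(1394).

640

1394 = 2 × 17 × 41.
φ(1394) = 1394 · (1 − 1/2) · (1 − 1/17) · (1 − 1/41)
       = 1394 · 640/1394 = 640.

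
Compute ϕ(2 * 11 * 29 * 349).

97440

φ(2) = 2 − 1 = 1.
φ(11) = 11 − 1 = 10.
φ(29) = 29 − 1 = 28.
φ(349) = 349 − 1 = 348.
Since φ is multiplicative, φ(222662) = 1 · 10 · 28 · 348 = 97440.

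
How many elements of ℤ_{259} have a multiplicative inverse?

216

259 = 7 × 37.
φ(259) = 259 · (1 − 1/7) · (1 − 1/37)
       = 259 · 216/259 = 216.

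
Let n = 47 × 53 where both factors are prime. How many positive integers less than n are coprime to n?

2392

φ(n) = (p − 1)(q − 1) = (47−1)(53−1) = 46·52 = 2392.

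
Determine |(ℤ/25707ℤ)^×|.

14400

Prime factorization: 25707 = 3 · 11 · 19 · 41.
φ(3) = 3 − 1 = 2.
φ(11) = 11 − 1 = 10.
φ(19) = 19 − 1 = 18.
φ(41) = 41 − 1 = 40.
φ(25707) = 2 × 10 × 18 × 40 = 14400.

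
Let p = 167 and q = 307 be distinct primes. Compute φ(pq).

50796

φ(167) = 167 − 1 = 166.
φ(307) = 307 − 1 = 306.
Multiply: 166 · 306 = 50796.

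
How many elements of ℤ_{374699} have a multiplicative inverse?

Factor 374699: 374699 = 13 * 19 * 37 * 41.
φ(374699) = 374699 · (1 − 1/13) · (1 − 1/19) · (1 − 1/37) · (1 − 1/41)
       = 374699 · 311040/374699 = 311040.

311040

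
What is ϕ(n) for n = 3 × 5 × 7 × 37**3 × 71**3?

834760563840

φ(3) = 3 − 1 = 2.
φ(5) = 5 − 1 = 4.
φ(7) = 7 − 1 = 6.
φ(37^3) = 37^3 − 37^2 = 50653 − 1369 = 49284.
φ(71^3) = 71^2·(71−1) = 5041·70 = 352870.
φ(1903572917715) = 2 × 4 × 6 × 49284 × 352870 = 834760563840.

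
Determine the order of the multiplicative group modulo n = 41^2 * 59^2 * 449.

2514211840

φ(41^2) = 41^1·(41−1) = 41·40 = 1640.
φ(59^2) = 59^1·(59−1) = 59·58 = 3422.
φ(449) = 449 − 1 = 448.
Since φ is multiplicative, φ(2627350889) = 1640 · 3422 · 448 = 2514211840.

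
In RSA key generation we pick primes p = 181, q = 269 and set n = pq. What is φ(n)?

48240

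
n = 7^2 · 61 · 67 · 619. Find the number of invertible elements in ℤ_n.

φ(7^2) = 7^1·(7−1) = 7·6 = 42.
φ(61) = 61 − 1 = 60.
φ(67) = 67 − 1 = 66.
φ(619) = 619 − 1 = 618.
Multiply: 42 · 60 · 66 · 618 = 102785760.

102785760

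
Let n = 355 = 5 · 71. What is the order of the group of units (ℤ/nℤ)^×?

φ(355) = 355 · (1 − 1/5) · (1 − 1/71)
       = 355 · 280/355 = 280.

280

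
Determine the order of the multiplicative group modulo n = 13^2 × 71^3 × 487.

φ(29457149033) = 29457149033 · (1 − 1/13) · (1 − 1/71) · (1 − 1/487)
       = 29457149033 · 408240/449501 = 26753191920.

26753191920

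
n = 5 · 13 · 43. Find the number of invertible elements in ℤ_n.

φ(2795) = 2795 · (1 − 1/5) · (1 − 1/13) · (1 − 1/43)
       = 2795 · 2016/2795 = 2016.

2016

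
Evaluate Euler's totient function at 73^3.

383688

φ(73^3) = 73^3 − 73^2 = 389017 − 5329 = 383688.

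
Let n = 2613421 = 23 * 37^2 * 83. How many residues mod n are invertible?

2402928

φ(2613421) = 2613421 · (1 − 1/23) · (1 − 1/37) · (1 − 1/83)
       = 2613421 · 64944/70633 = 2402928.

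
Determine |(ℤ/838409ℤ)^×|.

686400

Factor 838409: 838409 = 11^2 · 13^2 · 41.
φ(838409) = 838409 · (1 − 1/11) · (1 − 1/13) · (1 − 1/41)
       = 838409 · 4800/5863 = 686400.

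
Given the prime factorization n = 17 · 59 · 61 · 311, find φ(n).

φ(19027913) = 19027913 · (1 − 1/17) · (1 − 1/59) · (1 − 1/61) · (1 − 1/311)
       = 19027913 · 17260800/19027913 = 17260800.

17260800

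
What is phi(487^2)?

236682

φ(487^2) = 487^1·(487−1) = 487·486 = 236682.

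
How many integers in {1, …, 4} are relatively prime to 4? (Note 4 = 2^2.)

2

φ(2^2) = 2^2 − 2^1 = 4 − 2 = 2.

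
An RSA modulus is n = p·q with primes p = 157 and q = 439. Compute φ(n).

68328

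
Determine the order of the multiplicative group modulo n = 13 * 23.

264

φ(13) = 13 − 1 = 12.
φ(23) = 23 − 1 = 22.
Multiply: 12 · 22 = 264.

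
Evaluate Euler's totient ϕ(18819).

11520

Factor 18819: 18819 = 3^3 · 17 · 41.
φ(18819) = 18819 · (1 − 1/3) · (1 − 1/17) · (1 − 1/41)
       = 18819 · 1280/2091 = 11520.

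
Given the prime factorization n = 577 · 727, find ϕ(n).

φ(577) = 577 − 1 = 576.
φ(727) = 727 − 1 = 726.
Since φ is multiplicative, φ(419479) = 576 · 726 = 418176.

418176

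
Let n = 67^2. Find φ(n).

φ(67^2) = 67^2 − 67^1 = 4489 − 67 = 4422.

4422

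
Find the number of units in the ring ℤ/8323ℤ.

8323 = 7 · 29 · 41.
φ(8323) = 8323 · (1 − 1/7) · (1 − 1/29) · (1 − 1/41)
       = 8323 · 6720/8323 = 6720.

6720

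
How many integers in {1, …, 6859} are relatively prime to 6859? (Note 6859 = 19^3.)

6498

φ(6859) = 6859 · (1 − 1/19)
       = 6859 · 18/19 = 6498.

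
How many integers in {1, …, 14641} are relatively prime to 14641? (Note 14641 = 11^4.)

φ(11^4) = 11^4 − 11^3 = 14641 − 1331 = 13310.

13310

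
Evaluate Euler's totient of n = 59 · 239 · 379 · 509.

2650699296

φ(2720238011) = 2720238011 · (1 − 1/59) · (1 − 1/239) · (1 − 1/379) · (1 − 1/509)
       = 2720238011 · 2650699296/2720238011 = 2650699296.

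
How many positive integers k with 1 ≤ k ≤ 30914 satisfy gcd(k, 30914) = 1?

Prime factorization: 30914 = 2 · 13 · 29 · 41.
φ(2) = 2 − 1 = 1.
φ(13) = 13 − 1 = 12.
φ(29) = 29 − 1 = 28.
φ(41) = 41 − 1 = 40.
φ(30914) = 1 × 12 × 28 × 40 = 13440.

13440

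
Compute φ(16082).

6720

First factor: 16082 = 2 · 11 · 17 · 43.
φ(2) = 2 − 1 = 1.
φ(11) = 11 − 1 = 10.
φ(17) = 17 − 1 = 16.
φ(43) = 43 − 1 = 42.
φ(16082) = 1 × 10 × 16 × 42 = 6720.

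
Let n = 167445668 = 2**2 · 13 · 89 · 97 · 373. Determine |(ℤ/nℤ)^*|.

φ(167445668) = 167445668 · (1 − 1/2) · (1 − 1/13) · (1 − 1/89) · (1 − 1/97) · (1 − 1/373)
       = 167445668 · 37711872/83722834 = 75423744.

75423744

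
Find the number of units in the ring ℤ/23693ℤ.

21168

Factor 23693: 23693 = 19 · 29 · 43.
φ(19) = 19 − 1 = 18.
φ(29) = 29 − 1 = 28.
φ(43) = 43 − 1 = 42.
φ(23693) = 18 × 28 × 42 = 21168.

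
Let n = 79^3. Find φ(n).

φ(79^3) = 79^3 − 79^2 = 493039 − 6241 = 486798.

486798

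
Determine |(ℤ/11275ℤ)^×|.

8000

Prime factorization: 11275 = 5^2 · 11 · 41.
φ(5^2) = 5^1·(5−1) = 5·4 = 20.
φ(11) = 11 − 1 = 10.
φ(41) = 41 − 1 = 40.
Multiply: 20 · 10 · 40 = 8000.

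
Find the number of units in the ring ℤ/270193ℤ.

203280

First factor: 270193 = 7 · 11**3 · 29.
φ(270193) = 270193 · (1 − 1/7) · (1 − 1/11) · (1 − 1/29)
       = 270193 · 1680/2233 = 203280.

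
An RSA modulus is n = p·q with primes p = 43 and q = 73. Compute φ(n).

φ(n) = (p − 1)(q − 1) = (43−1)(73−1) = 42·72 = 3024.

3024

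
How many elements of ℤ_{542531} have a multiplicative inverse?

453600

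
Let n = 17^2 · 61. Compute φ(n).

16320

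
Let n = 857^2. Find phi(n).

φ(857^2) = 857^1·(857−1) = 857·856 = 733592.

733592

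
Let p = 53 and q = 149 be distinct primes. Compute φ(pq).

φ(53) = 53 − 1 = 52.
φ(149) = 149 − 1 = 148.
φ(7897) = 52 × 148 = 7696.

7696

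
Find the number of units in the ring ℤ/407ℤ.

360

407 = 11 × 37.
φ(11) = 11 − 1 = 10.
φ(37) = 37 − 1 = 36.
φ(407) = 10 × 36 = 360.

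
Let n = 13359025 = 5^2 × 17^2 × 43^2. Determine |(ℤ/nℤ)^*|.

9824640

φ(5^2) = 5^1·(5−1) = 5·4 = 20.
φ(17^2) = 17^2 − 17^1 = 289 − 17 = 272.
φ(43^2) = 43^2 − 43^1 = 1849 − 43 = 1806.
Multiply: 20 · 272 · 1806 = 9824640.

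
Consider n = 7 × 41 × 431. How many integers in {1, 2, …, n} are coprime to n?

103200

φ(7) = 7 − 1 = 6.
φ(41) = 41 − 1 = 40.
φ(431) = 431 − 1 = 430.
φ(123697) = 6 × 40 × 430 = 103200.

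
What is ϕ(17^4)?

78608

φ(17^4) = 17^3·(17−1) = 4913·16 = 78608.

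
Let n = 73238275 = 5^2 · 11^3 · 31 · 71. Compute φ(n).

50820000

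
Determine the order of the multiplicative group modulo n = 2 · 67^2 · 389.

1715736

φ(2) = 2 − 1 = 1.
φ(67^2) = 67^1·(67−1) = 67·66 = 4422.
φ(389) = 389 − 1 = 388.
φ(3492442) = 1 × 4422 × 388 = 1715736.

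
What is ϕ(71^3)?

φ(357911) = 357911 · (1 − 1/71)
       = 357911 · 70/71 = 352870.

352870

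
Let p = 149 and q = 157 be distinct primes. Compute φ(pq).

23088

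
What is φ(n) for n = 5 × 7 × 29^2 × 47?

φ(5) = 5 − 1 = 4.
φ(7) = 7 − 1 = 6.
φ(29^2) = 29^2 − 29^1 = 841 − 29 = 812.
φ(47) = 47 − 1 = 46.
Since φ is multiplicative, φ(1383445) = 4 · 6 · 812 · 46 = 896448.

896448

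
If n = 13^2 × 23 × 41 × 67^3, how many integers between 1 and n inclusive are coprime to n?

φ(47931697021) = 47931697021 · (1 − 1/13) · (1 − 1/23) · (1 − 1/41) · (1 − 1/67)
       = 47931697021 · 696960/821353 = 40672494720.

40672494720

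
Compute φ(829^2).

686412

φ(687241) = 687241 · (1 − 1/829)
       = 687241 · 828/829 = 686412.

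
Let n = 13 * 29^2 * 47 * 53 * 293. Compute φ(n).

6805833216

φ(7979592179) = 7979592179 · (1 − 1/13) · (1 − 1/29) · (1 − 1/47) · (1 − 1/53) · (1 − 1/293)
       = 7979592179 · 234683904/275158351 = 6805833216.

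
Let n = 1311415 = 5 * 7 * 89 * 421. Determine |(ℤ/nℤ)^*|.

887040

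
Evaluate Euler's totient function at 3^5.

φ(3^5) = 3^4·(3−1) = 81·2 = 162.

162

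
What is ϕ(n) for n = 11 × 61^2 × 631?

φ(11) = 11 − 1 = 10.
φ(61^2) = 61^2 − 61^1 = 3721 − 61 = 3660.
φ(631) = 631 − 1 = 630.
Multiply: 10 · 3660 · 630 = 23058000.

23058000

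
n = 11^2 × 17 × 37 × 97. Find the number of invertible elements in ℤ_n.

6082560

φ(11^2) = 11^1·(11−1) = 11·10 = 110.
φ(17) = 17 − 1 = 16.
φ(37) = 37 − 1 = 36.
φ(97) = 97 − 1 = 96.
φ(7382573) = 110 × 16 × 36 × 96 = 6082560.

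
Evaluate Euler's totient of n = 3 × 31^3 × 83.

φ(7417959) = 7417959 · (1 − 1/3) · (1 − 1/31) · (1 − 1/83)
       = 7417959 · 4920/7719 = 4728120.

4728120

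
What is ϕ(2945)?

2160

Factor 2945: 2945 = 5 · 19 · 31.
φ(2945) = 2945 · (1 − 1/5) · (1 − 1/19) · (1 − 1/31)
       = 2945 · 2160/2945 = 2160.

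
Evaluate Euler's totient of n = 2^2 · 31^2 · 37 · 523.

φ(2^2) = 2^1·(2−1) = 2·1 = 2.
φ(31^2) = 31^1·(31−1) = 31·30 = 930.
φ(37) = 37 − 1 = 36.
φ(523) = 523 − 1 = 522.
φ(74385244) = 2 × 930 × 36 × 522 = 34953120.

34953120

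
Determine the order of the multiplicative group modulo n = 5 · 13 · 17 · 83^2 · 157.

815413248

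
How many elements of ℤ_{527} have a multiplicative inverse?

480

First factor: 527 = 17 × 31.
φ(17) = 17 − 1 = 16.
φ(31) = 31 − 1 = 30.
φ(527) = 16 × 30 = 480.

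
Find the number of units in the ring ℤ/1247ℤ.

1176

First factor: 1247 = 29 · 43.
φ(1247) = 1247 · (1 − 1/29) · (1 − 1/43)
       = 1247 · 1176/1247 = 1176.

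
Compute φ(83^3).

564898

φ(83^3) = 83^3 − 83^2 = 571787 − 6889 = 564898.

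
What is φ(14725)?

First factor: 14725 = 5**2 · 19 · 31.
φ(5^2) = 5^1·(5−1) = 5·4 = 20.
φ(19) = 19 − 1 = 18.
φ(31) = 31 − 1 = 30.
Since φ is multiplicative, φ(14725) = 20 · 18 · 30 = 10800.

10800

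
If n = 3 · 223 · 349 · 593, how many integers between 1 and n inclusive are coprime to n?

φ(138454233) = 138454233 · (1 − 1/3) · (1 − 1/223) · (1 − 1/349) · (1 − 1/593)
       = 138454233 · 91471104/138454233 = 91471104.

91471104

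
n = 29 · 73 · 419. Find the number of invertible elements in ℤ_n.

842688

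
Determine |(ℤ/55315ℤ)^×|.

Factor 55315: 55315 = 5 × 13 × 23 × 37.
φ(5) = 5 − 1 = 4.
φ(13) = 13 − 1 = 12.
φ(23) = 23 − 1 = 22.
φ(37) = 37 − 1 = 36.
Multiply: 4 · 12 · 22 · 36 = 38016.

38016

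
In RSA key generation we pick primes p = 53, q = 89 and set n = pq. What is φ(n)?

4576

φ(53) = 53 − 1 = 52.
φ(89) = 89 − 1 = 88.
Multiply: 52 · 88 = 4576.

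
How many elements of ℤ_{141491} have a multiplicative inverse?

Factor 141491: 141491 = 7 · 17 · 29 · 41.
φ(7) = 7 − 1 = 6.
φ(17) = 17 − 1 = 16.
φ(29) = 29 − 1 = 28.
φ(41) = 41 − 1 = 40.
φ(141491) = 6 × 16 × 28 × 40 = 107520.

107520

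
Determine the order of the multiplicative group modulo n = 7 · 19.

108

φ(133) = 133 · (1 − 1/7) · (1 − 1/19)
       = 133 · 108/133 = 108.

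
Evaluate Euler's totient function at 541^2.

292140

φ(292681) = 292681 · (1 − 1/541)
       = 292681 · 540/541 = 292140.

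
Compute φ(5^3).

φ(5^3) = 5^3 − 5^2 = 125 − 25 = 100.

100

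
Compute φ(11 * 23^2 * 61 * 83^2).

φ(11) = 11 − 1 = 10.
φ(23^2) = 23^1·(23−1) = 23·22 = 506.
φ(61) = 61 − 1 = 60.
φ(83^2) = 83^1·(83−1) = 83·82 = 6806.
Multiply: 10 · 506 · 60 · 6806 = 2066301600.

2066301600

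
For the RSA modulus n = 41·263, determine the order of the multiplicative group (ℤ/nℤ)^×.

φ(pq) = (p−1)(q−1) = 40 · 262 = 10480.

10480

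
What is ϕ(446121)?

First factor: 446121 = 3^3 · 13 · 31 · 41.
φ(3^3) = 3^3 − 3^2 = 27 − 9 = 18.
φ(13) = 13 − 1 = 12.
φ(31) = 31 − 1 = 30.
φ(41) = 41 − 1 = 40.
Multiply: 18 · 12 · 30 · 40 = 259200.

259200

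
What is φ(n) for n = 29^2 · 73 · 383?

φ(23513519) = 23513519 · (1 − 1/29) · (1 − 1/73) · (1 − 1/383)
       = 23513519 · 770112/810811 = 22333248.

22333248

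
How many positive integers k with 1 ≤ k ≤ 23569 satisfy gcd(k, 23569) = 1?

23569 = 7**2 × 13 × 37.
φ(7^2) = 7^1·(7−1) = 7·6 = 42.
φ(13) = 13 − 1 = 12.
φ(37) = 37 − 1 = 36.
Since φ is multiplicative, φ(23569) = 42 · 12 · 36 = 18144.

18144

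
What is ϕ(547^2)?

298662

φ(547^2) = 547^1·(547−1) = 547·546 = 298662.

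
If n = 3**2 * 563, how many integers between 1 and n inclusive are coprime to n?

3372

φ(5067) = 5067 · (1 − 1/3) · (1 − 1/563)
       = 5067 · 1124/1689 = 3372.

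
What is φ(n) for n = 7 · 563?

φ(7) = 7 − 1 = 6.
φ(563) = 563 − 1 = 562.
Since φ is multiplicative, φ(3941) = 6 · 562 = 3372.

3372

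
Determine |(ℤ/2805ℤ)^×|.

Factor 2805: 2805 = 3 × 5 × 11 × 17.
φ(2805) = 2805 · (1 − 1/3) · (1 − 1/5) · (1 − 1/11) · (1 − 1/17)
       = 2805 · 1280/2805 = 1280.

1280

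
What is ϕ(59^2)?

φ(3481) = 3481 · (1 − 1/59)
       = 3481 · 58/59 = 3422.

3422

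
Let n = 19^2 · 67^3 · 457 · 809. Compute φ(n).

φ(19^2) = 19^1·(19−1) = 19·18 = 342.
φ(67^3) = 67^2·(67−1) = 4489·66 = 296274.
φ(457) = 457 − 1 = 456.
φ(809) = 809 − 1 = 808.
Since φ is multiplicative, φ(40141752757859) = 342 · 296274 · 456 · 808 = 37333254461184.

37333254461184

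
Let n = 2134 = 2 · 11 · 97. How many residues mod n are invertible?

960

φ(2) = 2 − 1 = 1.
φ(11) = 11 − 1 = 10.
φ(97) = 97 − 1 = 96.
Since φ is multiplicative, φ(2134) = 1 · 10 · 96 = 960.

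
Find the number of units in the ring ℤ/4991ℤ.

3960

Factor 4991: 4991 = 7 · 23 · 31.
φ(4991) = 4991 · (1 − 1/7) · (1 − 1/23) · (1 − 1/31)
       = 4991 · 3960/4991 = 3960.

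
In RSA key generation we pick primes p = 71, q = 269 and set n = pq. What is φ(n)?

φ(n) = (p − 1)(q − 1) = (71−1)(269−1) = 70·268 = 18760.

18760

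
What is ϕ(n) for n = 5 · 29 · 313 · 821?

28654080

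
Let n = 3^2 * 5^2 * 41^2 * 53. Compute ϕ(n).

φ(20045925) = 20045925 · (1 − 1/3) · (1 − 1/5) · (1 − 1/41) · (1 − 1/53)
       = 20045925 · 16640/32595 = 10233600.

10233600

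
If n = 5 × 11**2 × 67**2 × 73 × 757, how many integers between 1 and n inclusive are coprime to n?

φ(150080310545) = 150080310545 · (1 − 1/5) · (1 − 1/11) · (1 − 1/67) · (1 − 1/73) · (1 − 1/757)
       = 150080310545 · 143700480/203636785 = 105907253760.

105907253760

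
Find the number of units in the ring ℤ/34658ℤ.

15120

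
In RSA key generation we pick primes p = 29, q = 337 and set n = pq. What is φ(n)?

9408

φ(pq) = (p−1)(q−1) = 28 · 336 = 9408.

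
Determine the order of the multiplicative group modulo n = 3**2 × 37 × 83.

φ(27639) = 27639 · (1 − 1/3) · (1 − 1/37) · (1 − 1/83)
       = 27639 · 5904/9213 = 17712.

17712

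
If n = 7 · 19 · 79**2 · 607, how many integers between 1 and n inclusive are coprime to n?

φ(503842171) = 503842171 · (1 − 1/7) · (1 − 1/19) · (1 − 1/79) · (1 − 1/607)
       = 503842171 · 5104944/6377749 = 403290576.

403290576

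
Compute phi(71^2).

φ(71^2) = 71^2 − 71^1 = 5041 − 71 = 4970.

4970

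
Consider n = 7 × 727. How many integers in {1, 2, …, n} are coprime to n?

4356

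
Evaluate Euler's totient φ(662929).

Prime factorization: 662929 = 19 · 23 · 37 · 41.
φ(662929) = 662929 · (1 − 1/19) · (1 − 1/23) · (1 − 1/37) · (1 − 1/41)
       = 662929 · 570240/662929 = 570240.

570240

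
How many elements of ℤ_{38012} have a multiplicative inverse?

16128

Factor 38012: 38012 = 2**2 × 13 × 17 × 43.
φ(2^2) = 2^2 − 2^1 = 4 − 2 = 2.
φ(13) = 13 − 1 = 12.
φ(17) = 17 − 1 = 16.
φ(43) = 43 − 1 = 42.
Multiply: 2 · 12 · 16 · 42 = 16128.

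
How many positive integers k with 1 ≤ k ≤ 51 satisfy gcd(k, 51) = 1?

32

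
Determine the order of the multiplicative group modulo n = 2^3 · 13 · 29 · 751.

1008000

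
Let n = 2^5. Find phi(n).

16

φ(2^5) = 2^5 − 2^4 = 32 − 16 = 16.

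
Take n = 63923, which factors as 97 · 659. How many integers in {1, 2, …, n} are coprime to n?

63168

φ(97) = 97 − 1 = 96.
φ(659) = 659 − 1 = 658.
Multiply: 96 · 658 = 63168.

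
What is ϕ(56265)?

26400

Factor 56265: 56265 = 3 · 5 · 11^2 · 31.
φ(3) = 3 − 1 = 2.
φ(5) = 5 − 1 = 4.
φ(11^2) = 11^2 − 11^1 = 121 − 11 = 110.
φ(31) = 31 − 1 = 30.
Since φ is multiplicative, φ(56265) = 2 · 4 · 110 · 30 = 26400.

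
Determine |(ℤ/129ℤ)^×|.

First factor: 129 = 3 × 43.
φ(3) = 3 − 1 = 2.
φ(43) = 43 − 1 = 42.
Multiply: 2 · 42 = 84.

84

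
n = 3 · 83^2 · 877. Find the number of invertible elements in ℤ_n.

11924112

φ(18124959) = 18124959 · (1 − 1/3) · (1 − 1/83) · (1 − 1/877)
       = 18124959 · 143664/218373 = 11924112.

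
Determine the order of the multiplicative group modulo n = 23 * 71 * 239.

366520

φ(23) = 23 − 1 = 22.
φ(71) = 71 − 1 = 70.
φ(239) = 239 − 1 = 238.
Since φ is multiplicative, φ(390287) = 22 · 70 · 238 = 366520.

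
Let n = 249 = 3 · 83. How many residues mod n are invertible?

164

φ(3) = 3 − 1 = 2.
φ(83) = 83 − 1 = 82.
Since φ is multiplicative, φ(249) = 2 · 82 = 164.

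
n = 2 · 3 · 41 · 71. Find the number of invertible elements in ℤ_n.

5600

φ(17466) = 17466 · (1 − 1/2) · (1 − 1/3) · (1 − 1/41) · (1 − 1/71)
       = 17466 · 5600/17466 = 5600.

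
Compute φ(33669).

21168

Prime factorization: 33669 = 3^3 · 29 · 43.
φ(33669) = 33669 · (1 − 1/3) · (1 − 1/29) · (1 − 1/43)
       = 33669 · 2352/3741 = 21168.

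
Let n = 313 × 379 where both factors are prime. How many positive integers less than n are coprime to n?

φ(n) = (p − 1)(q − 1) = (313−1)(379−1) = 312·378 = 117936.

117936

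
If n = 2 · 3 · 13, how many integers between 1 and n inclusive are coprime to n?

φ(78) = 78 · (1 − 1/2) · (1 − 1/3) · (1 − 1/13)
       = 78 · 24/78 = 24.

24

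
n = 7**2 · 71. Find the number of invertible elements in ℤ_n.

φ(7^2) = 7^1·(7−1) = 7·6 = 42.
φ(71) = 71 − 1 = 70.
Since φ is multiplicative, φ(3479) = 42 · 70 = 2940.

2940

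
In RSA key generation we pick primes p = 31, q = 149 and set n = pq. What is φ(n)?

4440

φ(pq) = (p−1)(q−1) = 30 · 148 = 4440.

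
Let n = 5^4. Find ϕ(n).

500

φ(5^4) = 5^3·(5−1) = 125·4 = 500.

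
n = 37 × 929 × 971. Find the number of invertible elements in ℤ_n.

32405760

φ(33376183) = 33376183 · (1 − 1/37) · (1 − 1/929) · (1 − 1/971)
       = 33376183 · 32405760/33376183 = 32405760.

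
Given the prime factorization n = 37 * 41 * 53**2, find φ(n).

3968640

φ(37) = 37 − 1 = 36.
φ(41) = 41 − 1 = 40.
φ(53^2) = 53^1·(53−1) = 53·52 = 2756.
φ(4261253) = 36 × 40 × 2756 = 3968640.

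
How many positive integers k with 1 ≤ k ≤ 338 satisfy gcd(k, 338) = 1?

338 = 2 · 13**2.
φ(2) = 2 − 1 = 1.
φ(13^2) = 13^1·(13−1) = 13·12 = 156.
Multiply: 1 · 156 = 156.

156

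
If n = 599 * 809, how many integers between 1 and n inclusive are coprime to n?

φ(599) = 599 − 1 = 598.
φ(809) = 809 − 1 = 808.
φ(484591) = 598 × 808 = 483184.

483184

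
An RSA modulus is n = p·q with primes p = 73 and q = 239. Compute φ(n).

φ(pq) = (p−1)(q−1) = 72 · 238 = 17136.

17136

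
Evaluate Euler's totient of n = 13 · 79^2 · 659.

48655152

φ(13) = 13 − 1 = 12.
φ(79^2) = 79^1·(79−1) = 79·78 = 6162.
φ(659) = 659 − 1 = 658.
Multiply: 12 · 6162 · 658 = 48655152.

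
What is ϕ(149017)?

118800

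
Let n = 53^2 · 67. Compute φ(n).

181896

φ(188203) = 188203 · (1 − 1/53) · (1 − 1/67)
       = 188203 · 3432/3551 = 181896.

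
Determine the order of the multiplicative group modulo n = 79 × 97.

7488

φ(7663) = 7663 · (1 − 1/79) · (1 − 1/97)
       = 7663 · 7488/7663 = 7488.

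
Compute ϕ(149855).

107520

Factor 149855: 149855 = 5 × 17 × 41 × 43.
φ(149855) = 149855 · (1 − 1/5) · (1 − 1/17) · (1 − 1/41) · (1 − 1/43)
       = 149855 · 107520/149855 = 107520.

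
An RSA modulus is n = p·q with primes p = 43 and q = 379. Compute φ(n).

φ(16297) = 16297 · (1 − 1/43) · (1 − 1/379)
       = 16297 · 15876/16297 = 15876.

15876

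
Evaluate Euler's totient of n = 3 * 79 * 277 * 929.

39955968

φ(60987921) = 60987921 · (1 − 1/3) · (1 − 1/79) · (1 − 1/277) · (1 − 1/929)
       = 60987921 · 39955968/60987921 = 39955968.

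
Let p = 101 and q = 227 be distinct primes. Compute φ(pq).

22600

φ(101) = 101 − 1 = 100.
φ(227) = 227 − 1 = 226.
Since φ is multiplicative, φ(22927) = 100 · 226 = 22600.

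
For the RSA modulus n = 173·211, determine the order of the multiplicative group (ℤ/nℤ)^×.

36120

φ(pq) = (p−1)(q−1) = 172 · 210 = 36120.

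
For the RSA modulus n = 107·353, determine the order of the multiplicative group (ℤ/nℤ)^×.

φ(37771) = 37771 · (1 − 1/107) · (1 − 1/353)
       = 37771 · 37312/37771 = 37312.

37312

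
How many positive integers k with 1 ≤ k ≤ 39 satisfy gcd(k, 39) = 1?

24

Prime factorization: 39 = 3 × 13.
φ(3) = 3 − 1 = 2.
φ(13) = 13 − 1 = 12.
φ(39) = 2 × 12 = 24.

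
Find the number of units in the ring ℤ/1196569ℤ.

Prime factorization: 1196569 = 11^3 * 29 * 31.
φ(1196569) = 1196569 · (1 − 1/11) · (1 − 1/29) · (1 − 1/31)
       = 1196569 · 8400/9889 = 1016400.

1016400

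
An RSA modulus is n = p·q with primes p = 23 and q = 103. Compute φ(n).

2244

φ(n) = (p − 1)(q − 1) = (23−1)(103−1) = 22·102 = 2244.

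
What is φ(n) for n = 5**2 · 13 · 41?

φ(5^2) = 5^2 − 5^1 = 25 − 5 = 20.
φ(13) = 13 − 1 = 12.
φ(41) = 41 − 1 = 40.
φ(13325) = 20 × 12 × 40 = 9600.

9600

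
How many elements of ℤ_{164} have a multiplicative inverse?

Factor 164: 164 = 2^2 * 41.
φ(2^2) = 2^1·(2−1) = 2·1 = 2.
φ(41) = 41 − 1 = 40.
φ(164) = 2 × 40 = 80.

80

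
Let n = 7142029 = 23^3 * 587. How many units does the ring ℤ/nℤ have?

6819868

φ(7142029) = 7142029 · (1 − 1/23) · (1 − 1/587)
       = 7142029 · 12892/13501 = 6819868.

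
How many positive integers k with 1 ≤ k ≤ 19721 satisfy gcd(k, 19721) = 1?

Prime factorization: 19721 = 13 × 37 × 41.
φ(19721) = 19721 · (1 − 1/13) · (1 − 1/37) · (1 − 1/41)
       = 19721 · 17280/19721 = 17280.

17280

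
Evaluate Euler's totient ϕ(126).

36

First factor: 126 = 2 * 3**2 * 7.
φ(126) = 126 · (1 − 1/2) · (1 − 1/3) · (1 − 1/7)
       = 126 · 12/42 = 36.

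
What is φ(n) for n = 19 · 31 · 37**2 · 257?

φ(19) = 19 − 1 = 18.
φ(31) = 31 − 1 = 30.
φ(37^2) = 37^1·(37−1) = 37·36 = 1332.
φ(257) = 257 − 1 = 256.
Since φ is multiplicative, φ(207229637) = 18 · 30 · 1332 · 256 = 184135680.

184135680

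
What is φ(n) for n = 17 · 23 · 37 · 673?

8515584

φ(9736291) = 9736291 · (1 − 1/17) · (1 − 1/23) · (1 − 1/37) · (1 − 1/673)
       = 9736291 · 8515584/9736291 = 8515584.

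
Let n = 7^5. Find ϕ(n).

φ(16807) = 16807 · (1 − 1/7)
       = 16807 · 6/7 = 14406.

14406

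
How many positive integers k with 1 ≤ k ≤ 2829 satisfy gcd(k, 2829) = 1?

2829 = 3 * 23 * 41.
φ(3) = 3 − 1 = 2.
φ(23) = 23 − 1 = 22.
φ(41) = 41 − 1 = 40.
φ(2829) = 2 × 22 × 40 = 1760.

1760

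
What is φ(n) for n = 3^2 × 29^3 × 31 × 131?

φ(3^2) = 3^1·(3−1) = 3·2 = 6.
φ(29^3) = 29^2·(29−1) = 841·28 = 23548.
φ(31) = 31 − 1 = 30.
φ(131) = 131 − 1 = 130.
Multiply: 6 · 23548 · 30 · 130 = 551023200.

551023200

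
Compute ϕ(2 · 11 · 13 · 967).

115920

φ(2) = 2 − 1 = 1.
φ(11) = 11 − 1 = 10.
φ(13) = 13 − 1 = 12.
φ(967) = 967 − 1 = 966.
φ(276562) = 1 × 10 × 12 × 966 = 115920.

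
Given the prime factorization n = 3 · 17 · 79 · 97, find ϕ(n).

239616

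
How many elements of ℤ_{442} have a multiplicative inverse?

Prime factorization: 442 = 2 · 13 · 17.
φ(442) = 442 · (1 − 1/2) · (1 − 1/13) · (1 − 1/17)
       = 442 · 192/442 = 192.

192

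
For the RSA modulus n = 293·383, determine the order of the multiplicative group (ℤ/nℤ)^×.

φ(112219) = 112219 · (1 − 1/293) · (1 − 1/383)
       = 112219 · 111544/112219 = 111544.

111544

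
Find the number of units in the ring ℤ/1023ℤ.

600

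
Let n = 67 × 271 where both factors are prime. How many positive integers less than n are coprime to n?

For distinct primes, φ(pq) = (p−1)(q−1) = 66 × 270 = 17820.

17820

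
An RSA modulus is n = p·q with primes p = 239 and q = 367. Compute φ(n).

87108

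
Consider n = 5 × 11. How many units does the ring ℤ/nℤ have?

φ(5) = 5 − 1 = 4.
φ(11) = 11 − 1 = 10.
Multiply: 4 · 10 = 40.

40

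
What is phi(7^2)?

42

φ(49) = 49 · (1 − 1/7)
       = 49 · 6/7 = 42.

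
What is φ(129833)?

First factor: 129833 = 11**2 · 29 · 37.
φ(11^2) = 11^1·(11−1) = 11·10 = 110.
φ(29) = 29 − 1 = 28.
φ(37) = 37 − 1 = 36.
Multiply: 110 · 28 · 36 = 110880.

110880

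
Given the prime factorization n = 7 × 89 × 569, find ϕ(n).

φ(7) = 7 − 1 = 6.
φ(89) = 89 − 1 = 88.
φ(569) = 569 − 1 = 568.
φ(354487) = 6 × 88 × 568 = 299904.

299904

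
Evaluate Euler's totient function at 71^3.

352870

φ(71^3) = 71^2·(71−1) = 5041·70 = 352870.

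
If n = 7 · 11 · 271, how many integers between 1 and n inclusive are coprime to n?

16200

φ(7) = 7 − 1 = 6.
φ(11) = 11 − 1 = 10.
φ(271) = 271 − 1 = 270.
φ(20867) = 6 × 10 × 270 = 16200.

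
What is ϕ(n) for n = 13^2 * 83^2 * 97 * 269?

27316343808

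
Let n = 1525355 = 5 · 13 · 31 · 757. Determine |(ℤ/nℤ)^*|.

φ(1525355) = 1525355 · (1 − 1/5) · (1 − 1/13) · (1 − 1/31) · (1 − 1/757)
       = 1525355 · 1088640/1525355 = 1088640.

1088640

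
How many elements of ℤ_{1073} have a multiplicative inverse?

1008

Prime factorization: 1073 = 29 * 37.
φ(1073) = 1073 · (1 − 1/29) · (1 − 1/37)
       = 1073 · 1008/1073 = 1008.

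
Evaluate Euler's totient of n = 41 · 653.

26080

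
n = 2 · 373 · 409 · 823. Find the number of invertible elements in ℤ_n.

φ(251108822) = 251108822 · (1 − 1/2) · (1 − 1/373) · (1 − 1/409) · (1 − 1/823)
       = 251108822 · 124759872/251108822 = 124759872.

124759872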